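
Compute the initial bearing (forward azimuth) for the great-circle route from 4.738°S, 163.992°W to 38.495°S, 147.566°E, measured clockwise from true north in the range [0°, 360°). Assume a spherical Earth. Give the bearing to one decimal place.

Δλ = 147.566 − -163.992 = 311.558°; wrapped into (−180°, 180°]: -48.442°.
θ = atan2( sin Δλ · cos φ₂ , cos φ₁ · sin φ₂ − sin φ₁ · cos φ₂ · cos Δλ )
  = atan2(-0.58565, -0.57743) = -134.595° → normalised to [0°, 360°): 225.405°.

225.4°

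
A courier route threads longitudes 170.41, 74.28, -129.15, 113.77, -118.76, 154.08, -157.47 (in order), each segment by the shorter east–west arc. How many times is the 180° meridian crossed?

Leg 1: +170.41° → +74.28°, shortest Δλ = -96.13° (west) — does not cross 180°.
Leg 2: +74.28° → -129.15°, shortest Δλ = 156.57° (east) — crosses 180°.
Leg 3: -129.15° → +113.77°, shortest Δλ = -117.08° (west) — crosses 180°.
Leg 4: +113.77° → -118.76°, shortest Δλ = 127.47° (east) — crosses 180°.
Leg 5: -118.76° → +154.08°, shortest Δλ = -87.16° (west) — crosses 180°.
Leg 6: +154.08° → -157.47°, shortest Δλ = 48.45° (east) — crosses 180°.
Total crossings: 5.

5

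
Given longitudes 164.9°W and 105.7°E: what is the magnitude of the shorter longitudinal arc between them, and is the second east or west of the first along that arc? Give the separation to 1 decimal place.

89.4° west

Raw difference: 105.7 − -164.9 = 270.6°.
Normalise into (−180°, 180°]: 270.6° − 360° = -89.4°.
Negative ⇒ the second point lies to the west; separation 89.4°.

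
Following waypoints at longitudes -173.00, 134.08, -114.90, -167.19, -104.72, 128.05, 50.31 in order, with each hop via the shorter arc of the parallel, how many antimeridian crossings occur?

3

Leg 1: -173.00° → +134.08°, shortest Δλ = -52.92° (west) — crosses 180°.
Leg 2: +134.08° → -114.90°, shortest Δλ = 111.02° (east) — crosses 180°.
Leg 3: -114.90° → -167.19°, shortest Δλ = -52.29° (west) — does not cross 180°.
Leg 4: -167.19° → -104.72°, shortest Δλ = 62.47° (east) — does not cross 180°.
Leg 5: -104.72° → +128.05°, shortest Δλ = -127.23° (west) — crosses 180°.
Leg 6: +128.05° → +50.31°, shortest Δλ = -77.74° (west) — does not cross 180°.
Total crossings: 3.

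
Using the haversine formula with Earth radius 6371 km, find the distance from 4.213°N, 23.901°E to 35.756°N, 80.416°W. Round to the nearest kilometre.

Δλ = -80.416 − 23.901 = -104.317°.
Δφ = 35.756 − 4.213 = 31.543°.
a = sin²(Δφ/2) + cos φ₁ · cos φ₂ · sin²(Δλ/2) = 0.578603.
c = 2·atan2(√a, √(1−a)) = 1.72866 rad → d = 6371·c ≈ 11013.28 km.

11013 km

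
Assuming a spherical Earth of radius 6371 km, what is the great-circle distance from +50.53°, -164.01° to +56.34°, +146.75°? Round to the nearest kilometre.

Δλ = 146.75 − -164.01 = 310.76°; wrapped into (−180°, 180°]: -49.24°.
Δφ = 56.34 − 50.53 = 5.81°.
a = sin²(Δφ/2) + cos φ₁ · cos φ₂ · sin²(Δλ/2) = 0.063717.
c = 2·atan2(√a, √(1−a)) = 0.51037 rad → d = 6371·c ≈ 3251.54 km.

3252 km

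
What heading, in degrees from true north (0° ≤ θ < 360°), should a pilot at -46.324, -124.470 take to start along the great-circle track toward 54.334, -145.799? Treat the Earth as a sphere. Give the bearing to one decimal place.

Δλ = -145.799 − -124.470 = -21.329°.
θ = atan2( sin Δλ · cos φ₂ , cos φ₁ · sin φ₂ − sin φ₁ · cos φ₂ · cos Δλ )
  = atan2(-0.21207, 0.95387) = -12.535° → normalised to [0°, 360°): 347.465°.

347.5°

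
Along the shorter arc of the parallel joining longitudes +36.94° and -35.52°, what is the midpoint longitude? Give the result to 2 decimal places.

Signed shortest Δλ from +36.94° to -35.52° is -72.46°.
Midpoint longitude = +36.94° + (-72.46°)/2 = +36.94° − 36.23° = +0.71°.

+0.71°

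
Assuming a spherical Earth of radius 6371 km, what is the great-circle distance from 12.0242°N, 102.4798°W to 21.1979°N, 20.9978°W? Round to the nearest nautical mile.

4674 nmi

Δλ = -20.9978 − -102.4798 = 81.4820°.
Δφ = 21.1979 − 12.0242 = 9.1737°.
a = sin²(Δφ/2) + cos φ₁ · cos φ₂ · sin²(Δλ/2) = 0.394802.
c = 2·atan2(√a, √(1−a)) = 1.35882 rad → d = 6371·c ≈ 8657.02 km ≈ 4674.42 nmi.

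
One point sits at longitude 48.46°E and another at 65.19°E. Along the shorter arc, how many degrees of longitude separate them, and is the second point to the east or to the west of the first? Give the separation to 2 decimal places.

Raw difference: 65.19 − 48.46 = 16.73°.
Normalise into (−180°, 180°]: 16.73° stays 16.73°.
Positive ⇒ the second point lies to the east; separation 16.73°.

16.73° east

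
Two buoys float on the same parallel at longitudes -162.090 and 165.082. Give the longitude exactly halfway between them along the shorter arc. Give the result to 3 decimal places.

-178.504°

Signed shortest Δλ from -162.090° to +165.082° is -32.828°.
Midpoint longitude = -162.090° + (-32.828°)/2 = -162.090° − 16.414° = -178.504°.
(The naïve average (-162.090 + +165.082)/2 = 1.496° is on the wrong side of the globe.)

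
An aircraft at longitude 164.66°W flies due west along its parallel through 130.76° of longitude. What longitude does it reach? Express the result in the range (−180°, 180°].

Start at -164.66°; shift −130.76° → -295.42°.
-295.42° lies outside (−180°, 180°]; add 360° → +64.58°.

64.58°E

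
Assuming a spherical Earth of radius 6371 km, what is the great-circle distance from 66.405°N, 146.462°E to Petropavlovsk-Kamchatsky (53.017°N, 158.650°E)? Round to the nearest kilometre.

1631 km

Δλ = 158.650 − 146.462 = 12.188°.
Δφ = 53.017 − 66.405 = -13.388°.
a = sin²(Δφ/2) + cos φ₁ · cos φ₂ · sin²(Δλ/2) = 0.016302.
c = 2·atan2(√a, √(1−a)) = 0.25605 rad → d = 6371·c ≈ 1631.32 km.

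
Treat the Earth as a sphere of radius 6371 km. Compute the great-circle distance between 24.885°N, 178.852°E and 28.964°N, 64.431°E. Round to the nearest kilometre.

10802 km

Δλ = 64.431 − 178.852 = -114.421°.
Δφ = 28.964 − 24.885 = 4.079°.
a = sin²(Δφ/2) + cos φ₁ · cos φ₂ · sin²(Δλ/2) = 0.562183.
c = 2·atan2(√a, √(1−a)) = 1.69549 rad → d = 6371·c ≈ 10801.94 km.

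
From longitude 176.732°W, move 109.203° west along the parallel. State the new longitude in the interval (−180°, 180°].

74.065°E

Start at -176.732°; shift −109.203° → -285.935°.
-285.935° lies outside (−180°, 180°]; add 360° → +74.065°.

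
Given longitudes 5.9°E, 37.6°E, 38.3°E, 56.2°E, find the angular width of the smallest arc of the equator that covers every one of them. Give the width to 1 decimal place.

50.3°

Sort the longitudes: +5.9°, +37.6°, +38.3°, +56.2°.
Eastward gaps between consecutive values (wrapping around): 31.7°, 0.7°, 17.9°, 309.7°.
Largest gap = 309.7° ⇒ minimal covering band is its complement: 360° − 309.7° = 50.3°.
Band runs from +5.9° eastward to +56.2°.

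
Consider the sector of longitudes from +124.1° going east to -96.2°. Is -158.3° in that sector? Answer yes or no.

Yes

Band width going east from +124.1° to -96.2°: ((-96.2 − 124.1) mod 360) = 139.7°.
Offset of -158.3° east of the west edge: ((-158.3 − 124.1) mod 360) = 77.6°.
77.6° ≤ 139.7° ⇒ inside.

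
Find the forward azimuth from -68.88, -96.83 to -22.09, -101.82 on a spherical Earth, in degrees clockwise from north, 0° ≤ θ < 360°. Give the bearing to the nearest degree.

Δλ = -101.82 − -96.83 = -4.99°.
θ = atan2( sin Δλ · cos φ₂ , cos φ₁ · sin φ₂ − sin φ₁ · cos φ₂ · cos Δλ )
  = atan2(-0.08060, 0.72557) = -6.338° → normalised to [0°, 360°): 353.662°.

354°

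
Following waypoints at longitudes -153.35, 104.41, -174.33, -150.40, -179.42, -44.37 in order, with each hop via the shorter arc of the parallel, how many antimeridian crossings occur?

Leg 1: -153.35° → +104.41°, shortest Δλ = -102.24° (west) — crosses 180°.
Leg 2: +104.41° → -174.33°, shortest Δλ = 81.26° (east) — crosses 180°.
Leg 3: -174.33° → -150.40°, shortest Δλ = 23.93° (east) — does not cross 180°.
Leg 4: -150.40° → -179.42°, shortest Δλ = -29.02° (west) — does not cross 180°.
Leg 5: -179.42° → -44.37°, shortest Δλ = 135.05° (east) — does not cross 180°.
Total crossings: 2.

2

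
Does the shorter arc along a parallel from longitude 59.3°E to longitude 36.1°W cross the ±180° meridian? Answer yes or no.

No

Signed shortest Δλ = ((-36.1 − 59.3 + 180) mod 360) − 180 = -95.4°.
Going west by 95.4° from +59.3° reaches -36.1° without touching 180°.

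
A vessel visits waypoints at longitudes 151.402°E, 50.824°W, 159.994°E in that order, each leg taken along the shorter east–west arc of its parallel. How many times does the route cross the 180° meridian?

2

Leg 1: +151.402° → -50.824°, shortest Δλ = 157.774° (east) — crosses 180°.
Leg 2: -50.824° → +159.994°, shortest Δλ = -149.182° (west) — crosses 180°.
Total crossings: 2.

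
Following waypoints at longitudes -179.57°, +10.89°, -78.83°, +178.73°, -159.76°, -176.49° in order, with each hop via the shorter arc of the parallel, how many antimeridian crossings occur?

3

Leg 1: -179.57° → +10.89°, shortest Δλ = -169.54° (west) — crosses 180°.
Leg 2: +10.89° → -78.83°, shortest Δλ = -89.72° (west) — does not cross 180°.
Leg 3: -78.83° → +178.73°, shortest Δλ = -102.44° (west) — crosses 180°.
Leg 4: +178.73° → -159.76°, shortest Δλ = 21.51° (east) — crosses 180°.
Leg 5: -159.76° → -176.49°, shortest Δλ = -16.73° (west) — does not cross 180°.
Total crossings: 3.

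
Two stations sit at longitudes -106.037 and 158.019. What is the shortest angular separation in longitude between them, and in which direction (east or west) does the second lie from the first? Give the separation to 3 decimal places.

95.944° west

Raw difference: 158.019 − -106.037 = 264.056°.
Normalise into (−180°, 180°]: 264.056° − 360° = -95.944°.
Negative ⇒ the second point lies to the west; separation 95.944°.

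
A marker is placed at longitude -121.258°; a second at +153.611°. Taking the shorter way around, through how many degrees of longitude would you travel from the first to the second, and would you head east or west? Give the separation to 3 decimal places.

Raw difference: 153.611 − -121.258 = 274.869°.
Normalise into (−180°, 180°]: 274.869° − 360° = -85.131°.
Negative ⇒ the second point lies to the west; separation 85.131°.

85.131° west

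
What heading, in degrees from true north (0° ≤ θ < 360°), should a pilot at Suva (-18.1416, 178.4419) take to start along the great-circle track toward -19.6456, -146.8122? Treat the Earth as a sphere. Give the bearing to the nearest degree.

Δλ = -146.8122 − 178.4419 = -325.2541°; wrapped into (−180°, 180°]: 34.7459°.
θ = atan2( sin Δλ · cos φ₂ , cos φ₁ · sin φ₂ − sin φ₁ · cos φ₂ · cos Δλ )
  = atan2(0.53676, -0.07854) = 98.324° → normalised to [0°, 360°): 98.324°.

98°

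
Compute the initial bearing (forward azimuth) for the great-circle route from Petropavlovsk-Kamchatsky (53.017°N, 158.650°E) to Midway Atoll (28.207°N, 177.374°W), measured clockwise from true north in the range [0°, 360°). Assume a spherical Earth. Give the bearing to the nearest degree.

Δλ = -177.374 − 158.650 = -336.024°; wrapped into (−180°, 180°]: 23.976°.
θ = atan2( sin Δλ · cos φ₂ , cos φ₁ · sin φ₂ − sin φ₁ · cos φ₂ · cos Δλ )
  = atan2(0.35810, -0.35887) = 135.062° → normalised to [0°, 360°): 135.062°.

135°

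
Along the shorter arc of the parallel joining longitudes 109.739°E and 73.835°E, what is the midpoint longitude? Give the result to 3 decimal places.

91.787°E

Signed shortest Δλ from +109.739° to +73.835° is -35.904°.
Midpoint longitude = +109.739° + (-35.904°)/2 = +109.739° − 17.952° = +91.787°.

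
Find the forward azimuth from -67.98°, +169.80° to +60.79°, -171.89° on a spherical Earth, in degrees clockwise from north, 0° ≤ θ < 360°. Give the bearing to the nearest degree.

11°

Δλ = -171.89 − 169.80 = -341.69°; wrapped into (−180°, 180°]: 18.31°.
θ = atan2( sin Δλ · cos φ₂ , cos φ₁ · sin φ₂ − sin φ₁ · cos φ₂ · cos Δλ )
  = atan2(0.15331, 0.75676) = 11.453° → normalised to [0°, 360°): 11.453°.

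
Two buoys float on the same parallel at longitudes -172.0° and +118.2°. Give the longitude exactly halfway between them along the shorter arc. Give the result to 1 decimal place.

+153.1°

Signed shortest Δλ from -172.0° to +118.2° is -69.8°.
Midpoint longitude = -172.0° + (-69.8°)/2 = -172.0° − 34.9° = -206.9°.
Normalise into (−180°, 180°]: +153.1°.
(The naïve average (-172.0 + +118.2)/2 = -26.9° is on the wrong side of the globe.)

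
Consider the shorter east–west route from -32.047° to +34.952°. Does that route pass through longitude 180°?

Signed shortest Δλ = ((34.952 − -32.047 + 180) mod 360) − 180 = 66.999°.
Going east by 66.999° from -32.047° reaches +34.952° without touching 180°.

No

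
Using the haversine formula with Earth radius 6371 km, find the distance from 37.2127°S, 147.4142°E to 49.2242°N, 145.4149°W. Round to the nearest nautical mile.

6295 nmi

Δλ = -145.4149 − 147.4142 = -292.8291°; wrapped into (−180°, 180°]: 67.1709°.
Δφ = 49.2242 − -37.2127 = 86.4369°.
a = sin²(Δφ/2) + cos φ₁ · cos φ₂ · sin²(Δλ/2) = 0.628089.
c = 2·atan2(√a, √(1−a)) = 1.82986 rad → d = 6371·c ≈ 11658.06 km ≈ 6294.85 nmi.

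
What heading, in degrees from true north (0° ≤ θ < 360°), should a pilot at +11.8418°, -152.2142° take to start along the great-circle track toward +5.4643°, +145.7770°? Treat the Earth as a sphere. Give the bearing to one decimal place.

Δλ = 145.7770 − -152.2142 = 297.9912°; wrapped into (−180°, 180°]: -62.0088°.
θ = atan2( sin Δλ · cos φ₂ , cos φ₁ · sin φ₂ − sin φ₁ · cos φ₂ · cos Δλ )
  = atan2(-0.87901, -0.00268) = -90.174° → normalised to [0°, 360°): 269.826°.

269.8°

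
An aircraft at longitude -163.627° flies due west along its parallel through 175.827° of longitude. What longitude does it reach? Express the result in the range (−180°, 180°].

+20.546°

Start at -163.627°; shift −175.827° → -339.454°.
-339.454° lies outside (−180°, 180°]; add 360° → +20.546°.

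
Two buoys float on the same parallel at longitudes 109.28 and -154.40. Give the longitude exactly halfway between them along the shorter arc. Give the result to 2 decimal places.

Signed shortest Δλ from +109.28° to -154.40° is +96.32°.
Midpoint longitude = +109.28° + (+96.32°)/2 = +109.28° + 48.16° = +157.44°.
(The naïve average (+109.28 + -154.40)/2 = -22.56° is on the wrong side of the globe.)

+157.44°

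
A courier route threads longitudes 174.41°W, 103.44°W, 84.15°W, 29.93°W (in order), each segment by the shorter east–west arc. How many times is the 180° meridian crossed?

0

Leg 1: -174.41° → -103.44°, shortest Δλ = 70.97° (east) — does not cross 180°.
Leg 2: -103.44° → -84.15°, shortest Δλ = 19.29° (east) — does not cross 180°.
Leg 3: -84.15° → -29.93°, shortest Δλ = 54.22° (east) — does not cross 180°.
Total crossings: 0.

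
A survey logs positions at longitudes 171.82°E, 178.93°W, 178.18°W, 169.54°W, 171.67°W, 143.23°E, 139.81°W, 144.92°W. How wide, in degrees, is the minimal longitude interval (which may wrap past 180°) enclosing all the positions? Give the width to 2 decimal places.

76.96°

Sort the longitudes: -178.93°, -178.18°, -171.67°, -169.54°, -144.92°, -139.81°, +143.23°, +171.82°.
Eastward gaps between consecutive values (wrapping around): 0.75°, 6.51°, 2.13°, 24.62°, 5.11°, 283.04°, 28.59°, 9.25°.
Largest gap = 283.04° ⇒ minimal covering band is its complement: 360° − 283.04° = 76.96°.
Band runs from +143.23° eastward to -139.81°, crossing the antimeridian.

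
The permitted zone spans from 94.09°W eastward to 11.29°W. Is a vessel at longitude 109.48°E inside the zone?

No

Band width going east from -94.09° to -11.29°: ((-11.29 − -94.09) mod 360) = 82.80°.
Offset of +109.48° east of the west edge: ((109.48 − -94.09) mod 360) = 203.57°.
203.57° > 82.80° ⇒ outside.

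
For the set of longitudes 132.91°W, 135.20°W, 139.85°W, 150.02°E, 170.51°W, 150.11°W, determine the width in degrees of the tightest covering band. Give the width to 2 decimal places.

77.07°

Sort the longitudes: -170.51°, -150.11°, -139.85°, -135.20°, -132.91°, +150.02°.
Eastward gaps between consecutive values (wrapping around): 20.40°, 10.26°, 4.65°, 2.29°, 282.93°, 39.47°.
Largest gap = 282.93° ⇒ minimal covering band is its complement: 360° − 282.93° = 77.07°.
Band runs from +150.02° eastward to -132.91°, crossing the antimeridian.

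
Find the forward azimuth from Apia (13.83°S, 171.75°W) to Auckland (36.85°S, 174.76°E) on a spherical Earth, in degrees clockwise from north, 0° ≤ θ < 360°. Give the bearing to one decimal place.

205.2°

Δλ = 174.76 − -171.75 = 346.51°; wrapped into (−180°, 180°]: -13.49°.
θ = atan2( sin Δλ · cos φ₂ , cos φ₁ · sin φ₂ − sin φ₁ · cos φ₂ · cos Δλ )
  = atan2(-0.18667, -0.39633) = -154.780° → normalised to [0°, 360°): 205.220°.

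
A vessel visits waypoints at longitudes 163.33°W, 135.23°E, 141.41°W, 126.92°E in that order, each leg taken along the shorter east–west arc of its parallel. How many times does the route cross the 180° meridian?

Leg 1: -163.33° → +135.23°, shortest Δλ = -61.44° (west) — crosses 180°.
Leg 2: +135.23° → -141.41°, shortest Δλ = 83.36° (east) — crosses 180°.
Leg 3: -141.41° → +126.92°, shortest Δλ = -91.67° (west) — crosses 180°.
Total crossings: 3.

3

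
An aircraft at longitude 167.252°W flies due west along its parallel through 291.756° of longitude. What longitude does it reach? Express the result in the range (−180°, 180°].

Start at -167.252°; shift −291.756° → -459.008°.
-459.008° lies outside (−180°, 180°]; add 360° → -99.008°.

99.008°W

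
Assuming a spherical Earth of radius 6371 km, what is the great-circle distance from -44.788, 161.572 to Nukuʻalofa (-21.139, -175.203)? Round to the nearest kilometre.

Δλ = -175.203 − 161.572 = -336.775°; wrapped into (−180°, 180°]: 23.225°.
Δφ = -21.139 − -44.788 = 23.649°.
a = sin²(Δφ/2) + cos φ₁ · cos φ₂ · sin²(Δλ/2) = 0.068812.
c = 2·atan2(√a, √(1−a)) = 0.53085 rad → d = 6371·c ≈ 3382.05 km.

3382 km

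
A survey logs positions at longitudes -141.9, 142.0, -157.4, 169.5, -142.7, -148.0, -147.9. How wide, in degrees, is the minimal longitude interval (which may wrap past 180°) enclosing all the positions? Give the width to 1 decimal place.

Sort the longitudes: -157.4°, -148.0°, -147.9°, -142.7°, -141.9°, +142.0°, +169.5°.
Eastward gaps between consecutive values (wrapping around): 9.4°, 0.1°, 5.2°, 0.8°, 283.9°, 27.5°, 33.1°.
Largest gap = 283.9° ⇒ minimal covering band is its complement: 360° − 283.9° = 76.1°.
Band runs from +142.0° eastward to -141.9°, crossing the antimeridian.

76.1°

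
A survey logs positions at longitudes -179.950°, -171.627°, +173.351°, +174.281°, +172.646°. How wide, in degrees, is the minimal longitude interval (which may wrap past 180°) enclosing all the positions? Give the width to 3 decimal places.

15.727°

Sort the longitudes: -179.950°, -171.627°, +172.646°, +173.351°, +174.281°.
Eastward gaps between consecutive values (wrapping around): 8.323°, 344.273°, 0.705°, 0.930°, 5.769°.
Largest gap = 344.273° ⇒ minimal covering band is its complement: 360° − 344.273° = 15.727°.
Band runs from +172.646° eastward to -171.627°, crossing the antimeridian.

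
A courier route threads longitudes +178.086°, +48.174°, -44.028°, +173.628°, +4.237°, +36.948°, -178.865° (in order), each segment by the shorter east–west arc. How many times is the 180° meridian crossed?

Leg 1: +178.086° → +48.174°, shortest Δλ = -129.912° (west) — does not cross 180°.
Leg 2: +48.174° → -44.028°, shortest Δλ = -92.202° (west) — does not cross 180°.
Leg 3: -44.028° → +173.628°, shortest Δλ = -142.344° (west) — crosses 180°.
Leg 4: +173.628° → +4.237°, shortest Δλ = -169.391° (west) — does not cross 180°.
Leg 5: +4.237° → +36.948°, shortest Δλ = 32.711° (east) — does not cross 180°.
Leg 6: +36.948° → -178.865°, shortest Δλ = 144.187° (east) — crosses 180°.
Total crossings: 2.

2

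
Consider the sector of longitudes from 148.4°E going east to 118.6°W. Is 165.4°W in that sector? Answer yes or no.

Yes

Band width going east from +148.4° to -118.6°: ((-118.6 − 148.4) mod 360) = 93.0°.
Offset of -165.4° east of the west edge: ((-165.4 − 148.4) mod 360) = 46.2°.
46.2° ≤ 93.0° ⇒ inside.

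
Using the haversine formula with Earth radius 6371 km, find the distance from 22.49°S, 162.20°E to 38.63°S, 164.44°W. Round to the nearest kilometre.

3634 km

Δλ = -164.44 − 162.20 = -326.64°; wrapped into (−180°, 180°]: 33.36°.
Δφ = -38.63 − -22.49 = -16.14°.
a = sin²(Δφ/2) + cos φ₁ · cos φ₂ · sin²(Δλ/2) = 0.079171.
c = 2·atan2(√a, √(1−a)) = 0.57045 rad → d = 6371·c ≈ 3634.33 km.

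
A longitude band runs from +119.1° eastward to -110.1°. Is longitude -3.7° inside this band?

Band width going east from +119.1° to -110.1°: ((-110.1 − 119.1) mod 360) = 130.8°.
Offset of -3.7° east of the west edge: ((-3.7 − 119.1) mod 360) = 237.2°.
237.2° > 130.8° ⇒ outside.

No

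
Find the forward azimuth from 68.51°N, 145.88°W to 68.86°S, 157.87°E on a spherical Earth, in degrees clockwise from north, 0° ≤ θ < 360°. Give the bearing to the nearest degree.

Δλ = 157.87 − -145.88 = 303.75°; wrapped into (−180°, 180°]: -56.25°.
θ = atan2( sin Δλ · cos φ₂ , cos φ₁ · sin φ₂ − sin φ₁ · cos φ₂ · cos Δλ )
  = atan2(-0.29987, -0.52812) = -150.412° → normalised to [0°, 360°): 209.588°.

210°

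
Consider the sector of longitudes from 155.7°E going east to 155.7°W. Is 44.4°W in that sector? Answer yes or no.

Band width going east from +155.7° to -155.7°: ((-155.7 − 155.7) mod 360) = 48.6°.
Offset of -44.4° east of the west edge: ((-44.4 − 155.7) mod 360) = 159.9°.
159.9° > 48.6° ⇒ outside.

No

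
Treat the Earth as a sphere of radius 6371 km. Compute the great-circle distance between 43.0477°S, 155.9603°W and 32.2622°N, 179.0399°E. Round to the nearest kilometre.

8753 km

Δλ = 179.0399 − -155.9603 = 335.0002°; wrapped into (−180°, 180°]: -24.9998°.
Δφ = 32.2622 − -43.0477 = 75.3099°.
a = sin²(Δφ/2) + cos φ₁ · cos φ₂ · sin²(Δλ/2) = 0.402153.
c = 2·atan2(√a, √(1−a)) = 1.37383 rad → d = 6371·c ≈ 8752.68 km.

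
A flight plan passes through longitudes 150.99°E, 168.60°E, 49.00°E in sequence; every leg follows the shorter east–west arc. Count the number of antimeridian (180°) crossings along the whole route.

Leg 1: +150.99° → +168.60°, shortest Δλ = 17.61° (east) — does not cross 180°.
Leg 2: +168.60° → +49.00°, shortest Δλ = -119.6° (west) — does not cross 180°.
Total crossings: 0.

0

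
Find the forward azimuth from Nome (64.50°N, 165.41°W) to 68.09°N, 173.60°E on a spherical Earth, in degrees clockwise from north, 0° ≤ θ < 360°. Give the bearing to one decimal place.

Δλ = 173.60 − -165.41 = 339.01°; wrapped into (−180°, 180°]: -20.99°.
θ = atan2( sin Δλ · cos φ₂ , cos φ₁ · sin φ₂ − sin φ₁ · cos φ₂ · cos Δλ )
  = atan2(-0.13366, 0.08497) = -57.557° → normalised to [0°, 360°): 302.443°.

302.4°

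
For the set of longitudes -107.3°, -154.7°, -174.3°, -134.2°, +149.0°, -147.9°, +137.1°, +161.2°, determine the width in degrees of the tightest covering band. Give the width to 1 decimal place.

Sort the longitudes: -174.3°, -154.7°, -147.9°, -134.2°, -107.3°, +137.1°, +149.0°, +161.2°.
Eastward gaps between consecutive values (wrapping around): 19.6°, 6.8°, 13.7°, 26.9°, 244.4°, 11.9°, 12.2°, 24.5°.
Largest gap = 244.4° ⇒ minimal covering band is its complement: 360° − 244.4° = 115.6°.
Band runs from +137.1° eastward to -107.3°, crossing the antimeridian.

115.6°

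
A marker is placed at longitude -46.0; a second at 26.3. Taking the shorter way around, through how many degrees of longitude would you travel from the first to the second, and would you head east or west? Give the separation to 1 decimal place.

Raw difference: 26.3 − -46.0 = 72.3°.
Normalise into (−180°, 180°]: 72.3° stays 72.3°.
Positive ⇒ the second point lies to the east; separation 72.3°.

72.3° east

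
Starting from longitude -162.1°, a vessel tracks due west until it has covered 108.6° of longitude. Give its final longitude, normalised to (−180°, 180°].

Start at -162.1°; shift −108.6° → -270.7°.
-270.7° lies outside (−180°, 180°]; add 360° → +89.3°.

+89.3°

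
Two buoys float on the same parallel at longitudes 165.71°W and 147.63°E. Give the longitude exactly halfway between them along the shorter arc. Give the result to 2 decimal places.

170.96°E

Signed shortest Δλ from -165.71° to +147.63° is -46.66°.
Midpoint longitude = -165.71° + (-46.66°)/2 = -165.71° − 23.33° = -189.04°.
Normalise into (−180°, 180°]: +170.96°.
(The naïve average (-165.71 + +147.63)/2 = -9.04° is on the wrong side of the globe.)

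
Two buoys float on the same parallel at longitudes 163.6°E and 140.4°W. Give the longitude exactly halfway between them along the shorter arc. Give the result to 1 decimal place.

168.4°W

Signed shortest Δλ from +163.6° to -140.4° is +56.0°.
Midpoint longitude = +163.6° + (+56.0°)/2 = +163.6° + 28.0° = +191.6°.
Normalise into (−180°, 180°]: -168.4°.
(The naïve average (+163.6 + -140.4)/2 = 11.6° is on the wrong side of the globe.)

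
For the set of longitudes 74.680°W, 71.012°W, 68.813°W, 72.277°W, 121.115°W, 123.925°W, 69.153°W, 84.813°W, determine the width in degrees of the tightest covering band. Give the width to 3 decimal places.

Sort the longitudes: -123.925°, -121.115°, -84.813°, -74.680°, -72.277°, -71.012°, -69.153°, -68.813°.
Eastward gaps between consecutive values (wrapping around): 2.810°, 36.302°, 10.133°, 2.403°, 1.265°, 1.859°, 0.340°, 304.888°.
Largest gap = 304.888° ⇒ minimal covering band is its complement: 360° − 304.888° = 55.112°.
Band runs from -123.925° eastward to -68.813°.

55.112°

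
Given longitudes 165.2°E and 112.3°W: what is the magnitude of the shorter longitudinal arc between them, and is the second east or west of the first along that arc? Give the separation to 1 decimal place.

82.5° east

Raw difference: -112.3 − 165.2 = -277.5°.
Normalise into (−180°, 180°]: -277.5° + 360° = 82.5°.
Positive ⇒ the second point lies to the east; separation 82.5°.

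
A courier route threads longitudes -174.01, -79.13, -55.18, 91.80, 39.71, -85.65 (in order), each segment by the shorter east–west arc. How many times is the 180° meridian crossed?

Leg 1: -174.01° → -79.13°, shortest Δλ = 94.88° (east) — does not cross 180°.
Leg 2: -79.13° → -55.18°, shortest Δλ = 23.95° (east) — does not cross 180°.
Leg 3: -55.18° → +91.80°, shortest Δλ = 146.98° (east) — does not cross 180°.
Leg 4: +91.80° → +39.71°, shortest Δλ = -52.09° (west) — does not cross 180°.
Leg 5: +39.71° → -85.65°, shortest Δλ = -125.36° (west) — does not cross 180°.
Total crossings: 0.

0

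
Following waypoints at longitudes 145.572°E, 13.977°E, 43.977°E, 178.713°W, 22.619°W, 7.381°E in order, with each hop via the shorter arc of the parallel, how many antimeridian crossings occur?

1

Leg 1: +145.572° → +13.977°, shortest Δλ = -131.595° (west) — does not cross 180°.
Leg 2: +13.977° → +43.977°, shortest Δλ = 30.0° (east) — does not cross 180°.
Leg 3: +43.977° → -178.713°, shortest Δλ = 137.31° (east) — crosses 180°.
Leg 4: -178.713° → -22.619°, shortest Δλ = 156.094° (east) — does not cross 180°.
Leg 5: -22.619° → +7.381°, shortest Δλ = 30.0° (east) — does not cross 180°.
Total crossings: 1.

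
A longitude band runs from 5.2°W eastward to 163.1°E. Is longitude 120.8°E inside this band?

Yes

Band width going east from -5.2° to +163.1°: ((163.1 − -5.2) mod 360) = 168.3°.
Offset of +120.8° east of the west edge: ((120.8 − -5.2) mod 360) = 126.0°.
126.0° ≤ 168.3° ⇒ inside.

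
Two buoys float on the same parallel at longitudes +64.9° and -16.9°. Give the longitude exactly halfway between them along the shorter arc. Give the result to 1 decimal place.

Signed shortest Δλ from +64.9° to -16.9° is -81.8°.
Midpoint longitude = +64.9° + (-81.8°)/2 = +64.9° − 40.9° = +24.0°.

+24.0°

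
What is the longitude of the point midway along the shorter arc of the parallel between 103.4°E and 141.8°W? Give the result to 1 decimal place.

160.8°E

Signed shortest Δλ from +103.4° to -141.8° is +114.8°.
Midpoint longitude = +103.4° + (+114.8°)/2 = +103.4° + 57.4° = +160.8°.
(The naïve average (+103.4 + -141.8)/2 = -19.2° is on the wrong side of the globe.)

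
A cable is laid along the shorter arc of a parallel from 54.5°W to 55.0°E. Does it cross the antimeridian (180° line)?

Signed shortest Δλ = ((55.0 − -54.5 + 180) mod 360) − 180 = 109.5°.
Going east by 109.5° from -54.5° reaches +55.0° without touching 180°.

No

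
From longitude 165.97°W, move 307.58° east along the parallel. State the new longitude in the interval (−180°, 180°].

141.61°E

Start at -165.97°; shift +307.58° → +141.61°.
+141.61° already lies in (−180°, 180°].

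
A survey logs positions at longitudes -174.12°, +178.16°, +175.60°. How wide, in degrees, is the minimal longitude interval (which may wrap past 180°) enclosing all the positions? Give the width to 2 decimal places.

10.28°

Sort the longitudes: -174.12°, +175.60°, +178.16°.
Eastward gaps between consecutive values (wrapping around): 349.72°, 2.56°, 7.72°.
Largest gap = 349.72° ⇒ minimal covering band is its complement: 360° − 349.72° = 10.28°.
Band runs from +175.60° eastward to -174.12°, crossing the antimeridian.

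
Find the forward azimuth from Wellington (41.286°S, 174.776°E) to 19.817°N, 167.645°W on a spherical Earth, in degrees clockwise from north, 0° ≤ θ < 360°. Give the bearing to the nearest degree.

19°

Δλ = -167.645 − 174.776 = -342.421°; wrapped into (−180°, 180°]: 17.579°.
θ = atan2( sin Δλ · cos φ₂ , cos φ₁ · sin φ₂ − sin φ₁ · cos φ₂ · cos Δλ )
  = atan2(0.28413, 0.84650) = 18.555° → normalised to [0°, 360°): 18.555°.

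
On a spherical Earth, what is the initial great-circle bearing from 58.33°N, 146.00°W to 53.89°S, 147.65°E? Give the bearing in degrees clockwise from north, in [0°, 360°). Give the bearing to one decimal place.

220.8°

Δλ = 147.65 − -146.00 = 293.65°; wrapped into (−180°, 180°]: -66.35°.
θ = atan2( sin Δλ · cos φ₂ , cos φ₁ · sin φ₂ − sin φ₁ · cos φ₂ · cos Δλ )
  = atan2(-0.53984, -0.62537) = -139.198° → normalised to [0°, 360°): 220.802°.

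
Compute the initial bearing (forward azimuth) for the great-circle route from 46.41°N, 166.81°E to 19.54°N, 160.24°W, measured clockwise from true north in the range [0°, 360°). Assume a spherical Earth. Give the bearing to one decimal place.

Δλ = -160.24 − 166.81 = -327.05°; wrapped into (−180°, 180°]: 32.95°.
θ = atan2( sin Δλ · cos φ₂ , cos φ₁ · sin φ₂ − sin φ₁ · cos φ₂ · cos Δλ )
  = atan2(0.51258, -0.34217) = 123.725° → normalised to [0°, 360°): 123.725°.

123.7°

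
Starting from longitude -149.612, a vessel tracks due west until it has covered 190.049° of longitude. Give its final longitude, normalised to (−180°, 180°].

+20.339°

Start at -149.612°; shift −190.049° → -339.661°.
-339.661° lies outside (−180°, 180°]; add 360° → +20.339°.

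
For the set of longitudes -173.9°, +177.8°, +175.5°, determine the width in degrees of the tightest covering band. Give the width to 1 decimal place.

10.6°

Sort the longitudes: -173.9°, +175.5°, +177.8°.
Eastward gaps between consecutive values (wrapping around): 349.4°, 2.3°, 8.3°.
Largest gap = 349.4° ⇒ minimal covering band is its complement: 360° − 349.4° = 10.6°.
Band runs from +175.5° eastward to -173.9°, crossing the antimeridian.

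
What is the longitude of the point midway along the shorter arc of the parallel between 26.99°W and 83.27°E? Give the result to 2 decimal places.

28.14°E

Signed shortest Δλ from -26.99° to +83.27° is +110.26°.
Midpoint longitude = -26.99° + (+110.26°)/2 = -26.99° + 55.13° = +28.14°.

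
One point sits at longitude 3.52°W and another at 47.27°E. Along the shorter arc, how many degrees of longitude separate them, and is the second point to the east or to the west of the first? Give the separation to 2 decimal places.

Raw difference: 47.27 − -3.52 = 50.79°.
Normalise into (−180°, 180°]: 50.79° stays 50.79°.
Positive ⇒ the second point lies to the east; separation 50.79°.

50.79° east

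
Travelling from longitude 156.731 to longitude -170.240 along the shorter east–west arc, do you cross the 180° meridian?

Yes

Naïve |-170.240 − 156.731| = 326.971° > 180°, so the shorter arc goes the other way round — across 180°.
Signed shortest Δλ = ((-170.240 − 156.731 + 180) mod 360) − 180 = 33.029°.
Going east by 33.029° from +156.731° passes through 180° before reaching -170.240°.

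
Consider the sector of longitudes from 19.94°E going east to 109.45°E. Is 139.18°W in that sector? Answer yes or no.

Band width going east from +19.94° to +109.45°: ((109.45 − 19.94) mod 360) = 89.51°.
Offset of -139.18° east of the west edge: ((-139.18 − 19.94) mod 360) = 200.88°.
200.88° > 89.51° ⇒ outside.

No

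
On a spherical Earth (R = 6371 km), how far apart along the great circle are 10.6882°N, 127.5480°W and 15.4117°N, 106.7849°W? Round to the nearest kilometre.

2308 km

Δλ = -106.7849 − -127.5480 = 20.7631°.
Δφ = 15.4117 − 10.6882 = 4.7235°.
a = sin²(Δφ/2) + cos φ₁ · cos φ₂ · sin²(Δλ/2) = 0.032460.
c = 2·atan2(√a, √(1−a)) = 0.36231 rad → d = 6371·c ≈ 2308.30 km.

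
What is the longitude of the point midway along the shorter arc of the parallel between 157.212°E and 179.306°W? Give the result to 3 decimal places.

Signed shortest Δλ from +157.212° to -179.306° is +23.482°.
Midpoint longitude = +157.212° + (+23.482°)/2 = +157.212° + 11.741° = +168.953°.
(The naïve average (+157.212 + -179.306)/2 = -11.047° is on the wrong side of the globe.)

168.953°E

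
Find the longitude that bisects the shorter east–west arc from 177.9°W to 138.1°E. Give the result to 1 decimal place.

Signed shortest Δλ from -177.9° to +138.1° is -44.0°.
Midpoint longitude = -177.9° + (-44.0°)/2 = -177.9° − 22.0° = -199.9°.
Normalise into (−180°, 180°]: +160.1°.
(The naïve average (-177.9 + +138.1)/2 = -19.9° is on the wrong side of the globe.)

160.1°E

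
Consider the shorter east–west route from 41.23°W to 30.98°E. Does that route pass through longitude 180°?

Signed shortest Δλ = ((30.98 − -41.23 + 180) mod 360) − 180 = 72.21°.
Going east by 72.21° from -41.23° reaches +30.98° without touching 180°.

No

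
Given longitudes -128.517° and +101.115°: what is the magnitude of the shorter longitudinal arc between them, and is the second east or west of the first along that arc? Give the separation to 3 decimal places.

Raw difference: 101.115 − -128.517 = 229.632°.
Normalise into (−180°, 180°]: 229.632° − 360° = -130.368°.
Negative ⇒ the second point lies to the west; separation 130.368°.

130.368° west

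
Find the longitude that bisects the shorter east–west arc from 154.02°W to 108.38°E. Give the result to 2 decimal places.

157.18°E

Signed shortest Δλ from -154.02° to +108.38° is -97.60°.
Midpoint longitude = -154.02° + (-97.60°)/2 = -154.02° − 48.80° = -202.82°.
Normalise into (−180°, 180°]: +157.18°.
(The naïve average (-154.02 + +108.38)/2 = -22.82° is on the wrong side of the globe.)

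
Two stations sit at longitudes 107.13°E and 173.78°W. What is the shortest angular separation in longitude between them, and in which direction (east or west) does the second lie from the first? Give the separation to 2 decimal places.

Raw difference: -173.78 − 107.13 = -280.91°.
Normalise into (−180°, 180°]: -280.91° + 360° = 79.09°.
Positive ⇒ the second point lies to the east; separation 79.09°.

79.09° east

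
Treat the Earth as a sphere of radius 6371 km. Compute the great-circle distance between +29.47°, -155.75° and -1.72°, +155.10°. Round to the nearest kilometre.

6263 km

Δλ = 155.10 − -155.75 = 310.85°; wrapped into (−180°, 180°]: -49.15°.
Δφ = -1.72 − 29.47 = -31.19°.
a = sin²(Δφ/2) + cos φ₁ · cos φ₂ · sin²(Δλ/2) = 0.222786.
c = 2·atan2(√a, √(1−a)) = 0.98312 rad → d = 6371·c ≈ 6263.46 km.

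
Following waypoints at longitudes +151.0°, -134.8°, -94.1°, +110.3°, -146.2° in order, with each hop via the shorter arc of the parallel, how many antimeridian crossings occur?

3

Leg 1: +151.0° → -134.8°, shortest Δλ = 74.2° (east) — crosses 180°.
Leg 2: -134.8° → -94.1°, shortest Δλ = 40.7° (east) — does not cross 180°.
Leg 3: -94.1° → +110.3°, shortest Δλ = -155.6° (west) — crosses 180°.
Leg 4: +110.3° → -146.2°, shortest Δλ = 103.5° (east) — crosses 180°.
Total crossings: 3.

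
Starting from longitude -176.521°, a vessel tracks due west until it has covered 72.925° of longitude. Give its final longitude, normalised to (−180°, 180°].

Start at -176.521°; shift −72.925° → -249.446°.
-249.446° lies outside (−180°, 180°]; add 360° → +110.554°.

+110.554°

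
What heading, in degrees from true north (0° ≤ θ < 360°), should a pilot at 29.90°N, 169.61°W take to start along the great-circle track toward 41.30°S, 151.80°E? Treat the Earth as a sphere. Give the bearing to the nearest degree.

Δλ = 151.80 − -169.61 = 321.41°; wrapped into (−180°, 180°]: -38.59°.
θ = atan2( sin Δλ · cos φ₂ , cos φ₁ · sin φ₂ − sin φ₁ · cos φ₂ · cos Δλ )
  = atan2(-0.46860, -0.86487) = -151.551° → normalised to [0°, 360°): 208.449°.

208°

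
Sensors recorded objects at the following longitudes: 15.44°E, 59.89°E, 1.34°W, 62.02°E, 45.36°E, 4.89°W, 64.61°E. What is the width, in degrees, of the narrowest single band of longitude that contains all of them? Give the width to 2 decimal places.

Sort the longitudes: -4.89°, -1.34°, +15.44°, +45.36°, +59.89°, +62.02°, +64.61°.
Eastward gaps between consecutive values (wrapping around): 3.55°, 16.78°, 29.92°, 14.53°, 2.13°, 2.59°, 290.50°.
Largest gap = 290.50° ⇒ minimal covering band is its complement: 360° − 290.50° = 69.50°.
Band runs from -4.89° eastward to +64.61°.

69.50°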